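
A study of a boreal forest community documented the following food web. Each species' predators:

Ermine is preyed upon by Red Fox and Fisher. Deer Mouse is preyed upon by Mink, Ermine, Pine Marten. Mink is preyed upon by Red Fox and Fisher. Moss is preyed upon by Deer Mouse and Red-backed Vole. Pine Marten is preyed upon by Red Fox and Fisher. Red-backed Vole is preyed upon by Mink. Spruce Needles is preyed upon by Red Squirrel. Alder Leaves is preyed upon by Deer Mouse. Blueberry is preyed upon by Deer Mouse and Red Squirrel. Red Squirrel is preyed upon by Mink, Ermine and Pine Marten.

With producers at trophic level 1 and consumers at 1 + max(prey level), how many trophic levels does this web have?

Producers (level 1): Alder Leaves, Spruce Needles, Moss, Blueberry.
Spruce Needles → Red Squirrel → Mink → Fisher gives Fisher level 4.
No species has a prey at level 4, so no species reaches level 5.

4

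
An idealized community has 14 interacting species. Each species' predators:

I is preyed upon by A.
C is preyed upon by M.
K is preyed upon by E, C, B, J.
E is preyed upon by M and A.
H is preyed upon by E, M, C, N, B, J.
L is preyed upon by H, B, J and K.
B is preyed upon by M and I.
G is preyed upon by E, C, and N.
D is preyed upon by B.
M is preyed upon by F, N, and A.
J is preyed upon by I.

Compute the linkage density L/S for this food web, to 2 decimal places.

There are L = 28 links among S = 14 species.
L/S = 28/14 = 2.0000 ≈ 2.00.

L/S = 2.00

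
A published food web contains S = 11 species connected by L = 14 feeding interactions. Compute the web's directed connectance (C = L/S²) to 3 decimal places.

The web has S = 11 species and L = 14 feeding links.
C = L / S² = 14 / 121 = 0.1157 ≈ 0.116.

C = 0.116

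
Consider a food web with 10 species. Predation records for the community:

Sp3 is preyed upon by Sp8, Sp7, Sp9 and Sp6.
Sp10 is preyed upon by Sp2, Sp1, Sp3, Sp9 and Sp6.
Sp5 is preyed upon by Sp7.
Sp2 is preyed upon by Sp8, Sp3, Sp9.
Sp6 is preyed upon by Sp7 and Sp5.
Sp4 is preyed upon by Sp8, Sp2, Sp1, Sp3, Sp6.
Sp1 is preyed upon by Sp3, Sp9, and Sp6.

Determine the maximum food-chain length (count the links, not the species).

5 links

One longest chain: Sp10 → Sp2 → Sp3 → Sp6 → Sp5 → Sp7.
It has 6 species and 5 links.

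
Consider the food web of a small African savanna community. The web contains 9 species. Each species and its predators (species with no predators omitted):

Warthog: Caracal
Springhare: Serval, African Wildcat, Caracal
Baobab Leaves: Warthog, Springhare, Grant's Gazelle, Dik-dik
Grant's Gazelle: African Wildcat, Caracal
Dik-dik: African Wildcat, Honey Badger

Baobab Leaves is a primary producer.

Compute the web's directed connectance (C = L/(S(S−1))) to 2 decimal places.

C = 0.17

The web has S = 9 species and L = 12 feeding links.
C = L / (S(S−1)) = 12 / 72 = 0.1667 ≈ 0.17.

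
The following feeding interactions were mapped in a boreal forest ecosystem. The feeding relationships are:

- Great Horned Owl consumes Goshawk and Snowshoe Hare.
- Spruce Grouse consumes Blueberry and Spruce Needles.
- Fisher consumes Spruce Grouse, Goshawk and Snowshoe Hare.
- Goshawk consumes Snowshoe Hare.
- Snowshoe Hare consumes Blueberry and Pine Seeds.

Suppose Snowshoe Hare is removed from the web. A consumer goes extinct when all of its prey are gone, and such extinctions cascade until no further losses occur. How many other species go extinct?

2

Remove Snowshoe Hare.
Round 1: Goshawk (all prey gone) → extinct.
Round 2: Great Horned Owl (all prey gone) → extinct.
No further losses. Total secondary extinctions: 2.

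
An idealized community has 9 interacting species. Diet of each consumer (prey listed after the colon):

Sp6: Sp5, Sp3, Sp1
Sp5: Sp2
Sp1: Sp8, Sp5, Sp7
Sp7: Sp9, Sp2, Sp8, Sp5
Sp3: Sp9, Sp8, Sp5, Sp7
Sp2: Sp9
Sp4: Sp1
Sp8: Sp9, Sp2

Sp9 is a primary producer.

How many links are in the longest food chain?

5 links

One longest chain: Sp9 → Sp2 → Sp8 → Sp7 → Sp3 → Sp6.
It has 6 species and 5 links.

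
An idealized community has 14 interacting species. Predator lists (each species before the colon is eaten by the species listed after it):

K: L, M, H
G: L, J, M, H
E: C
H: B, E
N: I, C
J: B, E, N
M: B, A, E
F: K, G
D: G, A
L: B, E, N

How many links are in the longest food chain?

One longest chain: F → K → L → N → I.
It has 5 species and 4 links.

4 links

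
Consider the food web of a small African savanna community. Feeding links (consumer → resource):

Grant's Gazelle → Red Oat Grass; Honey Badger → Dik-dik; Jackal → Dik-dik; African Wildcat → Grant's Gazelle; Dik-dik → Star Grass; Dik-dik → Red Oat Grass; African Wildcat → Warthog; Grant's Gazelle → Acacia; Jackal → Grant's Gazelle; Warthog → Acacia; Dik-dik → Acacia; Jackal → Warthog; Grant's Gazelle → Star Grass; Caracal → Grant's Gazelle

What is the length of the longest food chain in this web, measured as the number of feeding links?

One longest chain: Star Grass → Grant's Gazelle → Caracal.
It has 3 species and 2 links.

2 links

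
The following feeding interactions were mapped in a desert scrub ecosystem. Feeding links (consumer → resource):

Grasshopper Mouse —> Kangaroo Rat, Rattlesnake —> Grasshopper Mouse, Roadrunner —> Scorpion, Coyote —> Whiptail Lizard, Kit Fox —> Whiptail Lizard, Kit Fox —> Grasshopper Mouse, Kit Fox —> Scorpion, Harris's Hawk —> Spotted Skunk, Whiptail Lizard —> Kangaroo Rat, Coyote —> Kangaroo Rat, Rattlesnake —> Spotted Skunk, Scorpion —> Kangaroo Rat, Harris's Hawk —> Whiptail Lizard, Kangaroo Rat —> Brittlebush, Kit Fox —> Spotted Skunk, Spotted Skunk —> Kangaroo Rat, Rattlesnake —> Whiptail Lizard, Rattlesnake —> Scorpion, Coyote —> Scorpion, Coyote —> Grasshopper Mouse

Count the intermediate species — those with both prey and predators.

5

Intermediate species (has both prey and predators): Kangaroo Rat, Grasshopper Mouse, Scorpion, Spotted Skunk, Whiptail Lizard.
Count: 5.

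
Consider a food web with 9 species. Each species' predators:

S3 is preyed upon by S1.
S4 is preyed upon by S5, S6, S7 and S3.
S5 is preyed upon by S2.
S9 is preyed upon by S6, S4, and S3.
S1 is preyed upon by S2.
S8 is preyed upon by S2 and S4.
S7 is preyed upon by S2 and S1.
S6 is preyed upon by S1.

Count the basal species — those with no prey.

2

Basal species (no prey listed): S9, S8.
Count: 2.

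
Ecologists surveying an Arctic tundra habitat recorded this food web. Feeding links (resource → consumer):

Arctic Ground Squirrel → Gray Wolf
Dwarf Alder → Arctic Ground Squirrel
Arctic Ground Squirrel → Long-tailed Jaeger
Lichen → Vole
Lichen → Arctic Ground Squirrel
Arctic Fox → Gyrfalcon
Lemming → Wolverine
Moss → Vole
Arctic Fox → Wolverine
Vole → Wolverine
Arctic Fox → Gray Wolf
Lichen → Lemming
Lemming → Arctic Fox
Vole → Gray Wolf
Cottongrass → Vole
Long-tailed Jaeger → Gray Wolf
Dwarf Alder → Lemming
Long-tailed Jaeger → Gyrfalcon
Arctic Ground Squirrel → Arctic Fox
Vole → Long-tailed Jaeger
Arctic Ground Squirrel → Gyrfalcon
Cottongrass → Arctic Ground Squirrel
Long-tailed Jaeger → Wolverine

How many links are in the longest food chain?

3 links

One longest chain: Lichen → Lemming → Arctic Fox → Gyrfalcon.
It has 4 species and 3 links.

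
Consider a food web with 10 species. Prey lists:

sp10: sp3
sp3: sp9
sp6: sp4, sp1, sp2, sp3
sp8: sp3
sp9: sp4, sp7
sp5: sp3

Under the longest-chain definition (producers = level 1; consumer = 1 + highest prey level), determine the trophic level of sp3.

Trophic level 3

sp4 is a producer → level 1.
sp9 eats sp4 (level 1); other prey at levels: sp7 1 → level 2.
sp3 eats sp9 → level 3.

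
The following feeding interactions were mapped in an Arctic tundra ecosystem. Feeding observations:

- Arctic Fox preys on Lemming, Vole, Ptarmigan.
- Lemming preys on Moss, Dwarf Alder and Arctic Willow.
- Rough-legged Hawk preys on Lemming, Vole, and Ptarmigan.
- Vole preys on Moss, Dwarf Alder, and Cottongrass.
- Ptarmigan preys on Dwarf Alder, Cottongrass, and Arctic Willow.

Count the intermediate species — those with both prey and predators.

Intermediate species (has both prey and predators): Lemming, Ptarmigan, Vole.
Count: 3.

3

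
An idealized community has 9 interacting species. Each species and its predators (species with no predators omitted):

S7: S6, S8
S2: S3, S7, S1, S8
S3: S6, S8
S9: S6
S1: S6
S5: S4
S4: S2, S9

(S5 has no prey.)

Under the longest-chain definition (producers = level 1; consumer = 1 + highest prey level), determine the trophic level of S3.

Trophic level 4

S5 is a producer → level 1.
S4 eats S5 → level 2.
S2 eats S4 → level 3.
S3 eats S2 → level 4.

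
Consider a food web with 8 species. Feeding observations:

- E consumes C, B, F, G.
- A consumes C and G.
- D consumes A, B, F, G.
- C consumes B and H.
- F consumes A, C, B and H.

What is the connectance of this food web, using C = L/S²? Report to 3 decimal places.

C = 0.250

The web has S = 8 species and L = 16 feeding links.
C = L / S² = 16 / 64 = 0.2500 ≈ 0.250.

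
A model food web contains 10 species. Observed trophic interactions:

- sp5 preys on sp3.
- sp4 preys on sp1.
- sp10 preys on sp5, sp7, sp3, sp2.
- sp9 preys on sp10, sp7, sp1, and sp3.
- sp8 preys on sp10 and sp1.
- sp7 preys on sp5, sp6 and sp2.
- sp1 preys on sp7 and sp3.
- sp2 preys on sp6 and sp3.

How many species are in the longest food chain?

One longest chain: sp6 → sp2 → sp7 → sp10 → sp9.
It has 5 species and 4 links.

5 species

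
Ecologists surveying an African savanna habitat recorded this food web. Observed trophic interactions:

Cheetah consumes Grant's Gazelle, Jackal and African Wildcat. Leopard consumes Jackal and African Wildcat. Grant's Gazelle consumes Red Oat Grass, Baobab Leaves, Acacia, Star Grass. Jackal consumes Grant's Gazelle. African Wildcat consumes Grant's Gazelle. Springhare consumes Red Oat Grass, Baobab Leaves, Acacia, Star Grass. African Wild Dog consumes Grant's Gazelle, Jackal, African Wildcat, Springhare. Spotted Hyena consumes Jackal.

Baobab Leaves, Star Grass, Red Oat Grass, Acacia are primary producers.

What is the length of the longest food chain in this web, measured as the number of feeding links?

One longest chain: Baobab Leaves → Grant's Gazelle → African Wildcat → Cheetah.
It has 4 species and 3 links.

3 links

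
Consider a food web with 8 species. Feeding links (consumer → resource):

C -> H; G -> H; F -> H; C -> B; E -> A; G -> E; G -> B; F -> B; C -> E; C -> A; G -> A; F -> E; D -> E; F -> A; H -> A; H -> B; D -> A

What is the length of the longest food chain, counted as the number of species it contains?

3 species

One longest chain: A → H → C.
It has 3 species and 2 links.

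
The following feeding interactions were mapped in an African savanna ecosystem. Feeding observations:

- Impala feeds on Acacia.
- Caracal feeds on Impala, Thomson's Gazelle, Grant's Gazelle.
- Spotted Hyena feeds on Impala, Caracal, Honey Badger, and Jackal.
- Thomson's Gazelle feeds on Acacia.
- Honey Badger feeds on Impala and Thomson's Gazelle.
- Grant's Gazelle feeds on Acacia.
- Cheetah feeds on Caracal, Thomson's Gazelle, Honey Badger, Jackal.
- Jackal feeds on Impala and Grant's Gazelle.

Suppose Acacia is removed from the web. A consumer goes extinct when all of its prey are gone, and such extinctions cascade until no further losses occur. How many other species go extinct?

Remove Acacia.
Round 1: Thomson's Gazelle (all prey gone), Grant's Gazelle (all prey gone), Impala (all prey gone) → extinct.
Round 2: Caracal (all prey gone), Honey Badger (all prey gone), Jackal (all prey gone) → extinct.
Round 3: Spotted Hyena (all prey gone), Cheetah (all prey gone) → extinct.
No further losses. Total secondary extinctions: 8.

8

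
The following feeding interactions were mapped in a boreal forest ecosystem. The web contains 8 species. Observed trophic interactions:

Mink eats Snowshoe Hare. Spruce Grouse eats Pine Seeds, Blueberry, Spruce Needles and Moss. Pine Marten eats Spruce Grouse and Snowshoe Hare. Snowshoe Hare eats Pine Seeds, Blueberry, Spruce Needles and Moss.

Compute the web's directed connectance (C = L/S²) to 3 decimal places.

C = 0.172

The web has S = 8 species and L = 11 feeding links.
C = L / S² = 11 / 64 = 0.1719 ≈ 0.172.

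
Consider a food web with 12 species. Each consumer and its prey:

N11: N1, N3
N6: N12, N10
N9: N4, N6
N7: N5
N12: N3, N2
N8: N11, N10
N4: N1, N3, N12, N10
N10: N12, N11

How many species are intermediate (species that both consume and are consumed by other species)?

Intermediate species (has both prey and predators): N12, N11, N10, N4, N6.
Count: 5.

5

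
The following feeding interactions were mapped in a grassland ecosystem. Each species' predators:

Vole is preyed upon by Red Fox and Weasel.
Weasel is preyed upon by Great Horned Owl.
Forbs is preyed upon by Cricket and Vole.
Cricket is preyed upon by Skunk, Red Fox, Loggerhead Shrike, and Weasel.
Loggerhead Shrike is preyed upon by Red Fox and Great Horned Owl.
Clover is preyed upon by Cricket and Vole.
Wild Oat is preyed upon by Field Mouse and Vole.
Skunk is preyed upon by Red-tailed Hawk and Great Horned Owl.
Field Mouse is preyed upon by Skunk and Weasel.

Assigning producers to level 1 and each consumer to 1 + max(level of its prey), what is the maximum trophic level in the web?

4

Producers (level 1): Wild Oat, Forbs, Clover.
Wild Oat → Vole → Weasel → Great Horned Owl gives Great Horned Owl level 4.
No species has a prey at level 4, so no species reaches level 5.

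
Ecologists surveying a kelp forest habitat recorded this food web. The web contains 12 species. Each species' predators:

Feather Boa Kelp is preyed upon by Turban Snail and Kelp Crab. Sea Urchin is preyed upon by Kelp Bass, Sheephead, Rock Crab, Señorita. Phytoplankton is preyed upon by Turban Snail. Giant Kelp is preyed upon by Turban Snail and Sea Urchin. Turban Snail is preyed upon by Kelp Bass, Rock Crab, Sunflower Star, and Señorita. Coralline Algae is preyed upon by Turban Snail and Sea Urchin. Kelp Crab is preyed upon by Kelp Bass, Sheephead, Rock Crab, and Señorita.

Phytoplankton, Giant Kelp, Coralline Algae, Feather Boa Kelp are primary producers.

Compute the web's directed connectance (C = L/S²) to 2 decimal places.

The web has S = 12 species and L = 19 feeding links.
C = L / S² = 19 / 144 = 0.1319 ≈ 0.13.

C = 0.13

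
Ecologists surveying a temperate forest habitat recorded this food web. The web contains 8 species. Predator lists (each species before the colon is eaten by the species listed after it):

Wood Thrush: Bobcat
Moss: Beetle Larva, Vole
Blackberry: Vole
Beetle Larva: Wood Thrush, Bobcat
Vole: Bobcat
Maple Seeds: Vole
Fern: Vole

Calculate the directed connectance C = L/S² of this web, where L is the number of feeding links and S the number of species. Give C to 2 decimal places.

The web has S = 8 species and L = 9 feeding links.
C = L / S² = 9 / 64 = 0.1406 ≈ 0.14.

C = 0.14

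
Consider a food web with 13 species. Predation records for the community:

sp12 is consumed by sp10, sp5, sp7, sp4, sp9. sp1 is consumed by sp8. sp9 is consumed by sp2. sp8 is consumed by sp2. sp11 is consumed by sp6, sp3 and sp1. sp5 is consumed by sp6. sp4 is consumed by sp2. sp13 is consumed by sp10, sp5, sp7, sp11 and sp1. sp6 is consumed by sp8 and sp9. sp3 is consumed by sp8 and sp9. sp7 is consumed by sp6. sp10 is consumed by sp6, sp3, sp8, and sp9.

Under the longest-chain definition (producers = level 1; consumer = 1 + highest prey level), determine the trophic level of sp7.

sp13 is a producer → level 1.
sp7 eats sp13 (level 1); other prey at levels: sp12 1 → level 2.

Trophic level 2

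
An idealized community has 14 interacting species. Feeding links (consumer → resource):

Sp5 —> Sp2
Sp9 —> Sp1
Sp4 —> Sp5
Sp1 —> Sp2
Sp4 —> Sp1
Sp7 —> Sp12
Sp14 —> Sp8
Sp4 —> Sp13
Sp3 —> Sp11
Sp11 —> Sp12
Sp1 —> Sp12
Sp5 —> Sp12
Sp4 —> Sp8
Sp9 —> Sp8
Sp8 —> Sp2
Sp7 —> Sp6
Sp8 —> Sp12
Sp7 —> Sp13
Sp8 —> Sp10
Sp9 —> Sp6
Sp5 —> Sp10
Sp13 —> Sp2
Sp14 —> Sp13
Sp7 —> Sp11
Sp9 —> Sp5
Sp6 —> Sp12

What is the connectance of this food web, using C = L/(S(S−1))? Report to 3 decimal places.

C = 0.143

The web has S = 14 species and L = 26 feeding links.
C = L / (S(S−1)) = 26 / 182 = 0.1429 ≈ 0.143.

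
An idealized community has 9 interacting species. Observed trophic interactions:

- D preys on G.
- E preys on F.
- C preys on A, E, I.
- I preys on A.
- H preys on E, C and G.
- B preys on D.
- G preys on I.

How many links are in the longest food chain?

One longest chain: A → I → G → D → B.
It has 5 species and 4 links.

4 links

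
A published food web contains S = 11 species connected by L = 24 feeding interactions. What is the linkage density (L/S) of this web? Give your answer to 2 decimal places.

There are L = 24 links among S = 11 species.
L/S = 24/11 = 2.1818 ≈ 2.18.

L/S = 2.18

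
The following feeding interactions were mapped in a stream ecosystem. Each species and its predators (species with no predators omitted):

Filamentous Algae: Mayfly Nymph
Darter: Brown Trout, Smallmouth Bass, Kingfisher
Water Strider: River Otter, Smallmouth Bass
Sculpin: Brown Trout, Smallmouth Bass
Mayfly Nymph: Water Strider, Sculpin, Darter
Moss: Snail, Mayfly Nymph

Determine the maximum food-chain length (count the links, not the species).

3 links

One longest chain: Filamentous Algae → Mayfly Nymph → Water Strider → River Otter.
It has 4 species and 3 links.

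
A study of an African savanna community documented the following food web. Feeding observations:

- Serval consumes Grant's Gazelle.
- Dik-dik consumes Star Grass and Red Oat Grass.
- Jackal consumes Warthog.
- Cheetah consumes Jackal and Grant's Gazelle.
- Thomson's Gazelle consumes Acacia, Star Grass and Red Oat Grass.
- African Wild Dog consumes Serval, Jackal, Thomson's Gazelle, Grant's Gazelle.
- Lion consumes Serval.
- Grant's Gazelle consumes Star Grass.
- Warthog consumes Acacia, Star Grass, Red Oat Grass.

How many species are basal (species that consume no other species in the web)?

3

Basal species (no prey listed): Star Grass, Red Oat Grass, Acacia.
Count: 3.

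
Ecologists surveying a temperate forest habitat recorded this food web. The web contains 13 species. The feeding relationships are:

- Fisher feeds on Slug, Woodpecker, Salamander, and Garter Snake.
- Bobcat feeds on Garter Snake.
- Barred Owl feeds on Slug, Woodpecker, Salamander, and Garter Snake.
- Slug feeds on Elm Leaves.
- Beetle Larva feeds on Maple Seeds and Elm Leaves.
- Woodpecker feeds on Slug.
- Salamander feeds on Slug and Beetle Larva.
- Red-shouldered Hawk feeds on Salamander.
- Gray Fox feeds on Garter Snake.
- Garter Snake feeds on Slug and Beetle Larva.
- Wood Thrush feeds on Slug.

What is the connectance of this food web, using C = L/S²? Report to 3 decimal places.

The web has S = 13 species and L = 20 feeding links.
C = L / S² = 20 / 169 = 0.1183 ≈ 0.118.

C = 0.118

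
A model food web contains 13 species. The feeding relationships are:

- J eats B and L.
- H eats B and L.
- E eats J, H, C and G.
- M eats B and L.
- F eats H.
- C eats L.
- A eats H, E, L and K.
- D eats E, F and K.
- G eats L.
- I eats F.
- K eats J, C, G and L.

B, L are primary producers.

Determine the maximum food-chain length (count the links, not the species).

3 links

One longest chain: B → H → E → D.
It has 4 species and 3 links.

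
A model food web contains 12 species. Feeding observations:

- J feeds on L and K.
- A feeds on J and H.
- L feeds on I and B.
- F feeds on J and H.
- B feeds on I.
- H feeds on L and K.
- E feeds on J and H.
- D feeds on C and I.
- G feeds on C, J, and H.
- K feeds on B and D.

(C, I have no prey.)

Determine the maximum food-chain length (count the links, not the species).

4 links

One longest chain: I → B → K → H → A.
It has 5 species and 4 links.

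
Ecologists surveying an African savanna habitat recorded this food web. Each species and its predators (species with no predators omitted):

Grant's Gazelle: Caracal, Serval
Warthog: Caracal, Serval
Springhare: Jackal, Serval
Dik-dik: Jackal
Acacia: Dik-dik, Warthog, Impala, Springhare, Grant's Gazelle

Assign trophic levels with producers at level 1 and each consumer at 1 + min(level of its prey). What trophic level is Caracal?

Acacia is a producer → level 1.
Warthog eats Acacia → level 2.
Caracal eats Warthog → level 3.
No prey of Caracal is below level 2, so 3 is the minimum.

Trophic level 3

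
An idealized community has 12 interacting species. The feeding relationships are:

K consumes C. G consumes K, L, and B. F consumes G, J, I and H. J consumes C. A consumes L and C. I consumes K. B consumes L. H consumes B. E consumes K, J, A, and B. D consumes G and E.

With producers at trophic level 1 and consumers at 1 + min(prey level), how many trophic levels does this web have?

3

Producers (level 1): L, C.
Following each consumer down to its lowest-level prey: L → G → D (levels 1 through 3).
All prey of D (G 2, E 3) are at level 2 or above, so D is at level 1 + 2 = 3.
Every consumer has at least one prey at level 2 or below, so none exceeds level 3.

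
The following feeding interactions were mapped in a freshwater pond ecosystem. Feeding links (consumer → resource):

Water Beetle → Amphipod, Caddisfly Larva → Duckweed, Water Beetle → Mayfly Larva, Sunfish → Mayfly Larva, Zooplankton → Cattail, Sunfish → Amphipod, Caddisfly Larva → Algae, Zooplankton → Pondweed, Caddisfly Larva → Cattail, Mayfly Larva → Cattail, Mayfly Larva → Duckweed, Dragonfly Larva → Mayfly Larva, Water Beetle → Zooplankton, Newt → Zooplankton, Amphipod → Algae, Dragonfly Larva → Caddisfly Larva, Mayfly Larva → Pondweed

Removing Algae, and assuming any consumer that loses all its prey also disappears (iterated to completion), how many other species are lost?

Remove Algae.
Round 1: Amphipod (all prey gone) → extinct.
No further losses. Total secondary extinctions: 1.

1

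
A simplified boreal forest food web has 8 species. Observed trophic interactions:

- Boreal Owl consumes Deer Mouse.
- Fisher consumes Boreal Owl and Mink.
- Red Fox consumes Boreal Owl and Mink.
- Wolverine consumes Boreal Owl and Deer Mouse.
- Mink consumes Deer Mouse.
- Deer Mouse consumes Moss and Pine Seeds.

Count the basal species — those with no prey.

2

Basal species (no prey listed): Moss, Pine Seeds.
Count: 2.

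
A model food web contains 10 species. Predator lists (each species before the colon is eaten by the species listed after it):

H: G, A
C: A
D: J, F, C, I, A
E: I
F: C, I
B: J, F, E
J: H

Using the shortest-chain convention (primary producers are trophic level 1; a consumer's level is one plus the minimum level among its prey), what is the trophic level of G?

Trophic level 4

B is a producer → level 1.
J eats B → level 2.
H eats J → level 3.
G eats H → level 4.
No prey of G is below level 3, so 4 is the minimum.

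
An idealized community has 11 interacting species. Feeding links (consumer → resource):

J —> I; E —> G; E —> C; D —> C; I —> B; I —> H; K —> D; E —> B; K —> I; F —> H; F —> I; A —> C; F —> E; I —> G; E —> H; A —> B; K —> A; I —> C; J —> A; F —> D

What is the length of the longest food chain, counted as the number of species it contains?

One longest chain: C → D → K.
It has 3 species and 2 links.

3 species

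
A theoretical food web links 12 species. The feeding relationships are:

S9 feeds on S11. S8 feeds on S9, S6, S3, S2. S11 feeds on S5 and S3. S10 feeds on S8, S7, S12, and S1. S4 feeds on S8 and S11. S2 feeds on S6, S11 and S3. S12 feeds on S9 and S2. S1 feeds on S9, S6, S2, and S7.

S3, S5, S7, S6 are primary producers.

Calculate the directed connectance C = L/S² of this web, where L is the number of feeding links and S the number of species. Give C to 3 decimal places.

The web has S = 12 species and L = 22 feeding links.
C = L / S² = 22 / 144 = 0.1528 ≈ 0.153.

C = 0.153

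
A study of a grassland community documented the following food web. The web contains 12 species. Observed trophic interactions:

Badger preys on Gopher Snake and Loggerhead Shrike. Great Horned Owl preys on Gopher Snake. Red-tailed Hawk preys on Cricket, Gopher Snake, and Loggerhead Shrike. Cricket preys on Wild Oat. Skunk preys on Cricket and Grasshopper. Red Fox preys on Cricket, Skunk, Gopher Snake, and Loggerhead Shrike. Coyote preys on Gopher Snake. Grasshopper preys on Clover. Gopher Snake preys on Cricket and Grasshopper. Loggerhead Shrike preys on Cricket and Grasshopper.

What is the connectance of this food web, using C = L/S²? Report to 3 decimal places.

C = 0.132

The web has S = 12 species and L = 19 feeding links.
C = L / S² = 19 / 144 = 0.1319 ≈ 0.132.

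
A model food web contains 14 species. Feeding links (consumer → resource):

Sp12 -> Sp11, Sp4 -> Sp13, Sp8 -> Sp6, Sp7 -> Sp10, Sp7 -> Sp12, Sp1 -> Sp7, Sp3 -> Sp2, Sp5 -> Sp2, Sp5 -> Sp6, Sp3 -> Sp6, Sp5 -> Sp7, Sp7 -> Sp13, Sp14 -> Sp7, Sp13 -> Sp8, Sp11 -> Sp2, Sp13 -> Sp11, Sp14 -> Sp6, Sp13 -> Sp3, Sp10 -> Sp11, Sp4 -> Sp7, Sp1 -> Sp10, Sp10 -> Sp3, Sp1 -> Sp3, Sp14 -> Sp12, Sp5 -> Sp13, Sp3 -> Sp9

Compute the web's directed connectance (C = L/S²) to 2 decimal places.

The web has S = 14 species and L = 26 feeding links.
C = L / S² = 26 / 196 = 0.1327 ≈ 0.13.

C = 0.13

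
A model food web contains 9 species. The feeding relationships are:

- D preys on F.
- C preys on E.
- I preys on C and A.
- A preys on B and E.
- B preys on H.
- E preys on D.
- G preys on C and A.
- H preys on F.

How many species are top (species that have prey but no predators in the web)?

2

Top species (has prey, but nothing eats it): I, G.
Count: 2.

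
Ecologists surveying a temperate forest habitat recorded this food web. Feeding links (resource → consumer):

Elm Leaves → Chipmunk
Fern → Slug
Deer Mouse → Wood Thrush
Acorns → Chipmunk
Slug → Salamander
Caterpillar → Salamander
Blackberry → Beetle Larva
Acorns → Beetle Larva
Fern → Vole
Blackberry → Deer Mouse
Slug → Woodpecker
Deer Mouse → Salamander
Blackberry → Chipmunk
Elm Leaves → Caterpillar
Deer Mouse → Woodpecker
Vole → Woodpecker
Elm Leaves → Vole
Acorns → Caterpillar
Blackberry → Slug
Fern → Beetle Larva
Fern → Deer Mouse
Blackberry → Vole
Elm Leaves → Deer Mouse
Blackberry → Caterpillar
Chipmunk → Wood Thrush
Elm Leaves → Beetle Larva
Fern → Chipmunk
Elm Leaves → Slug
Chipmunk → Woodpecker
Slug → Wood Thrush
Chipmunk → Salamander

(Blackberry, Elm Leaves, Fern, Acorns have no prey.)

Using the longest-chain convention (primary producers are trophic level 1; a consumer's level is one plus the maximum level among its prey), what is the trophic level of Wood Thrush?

Blackberry is a producer → level 1.
Deer Mouse eats Blackberry (level 1); other prey at levels: Elm Leaves 1, Fern 1 → level 2.
Wood Thrush eats Deer Mouse (level 2); other prey at levels: Slug 2, Chipmunk 2 → level 3.

Trophic level 3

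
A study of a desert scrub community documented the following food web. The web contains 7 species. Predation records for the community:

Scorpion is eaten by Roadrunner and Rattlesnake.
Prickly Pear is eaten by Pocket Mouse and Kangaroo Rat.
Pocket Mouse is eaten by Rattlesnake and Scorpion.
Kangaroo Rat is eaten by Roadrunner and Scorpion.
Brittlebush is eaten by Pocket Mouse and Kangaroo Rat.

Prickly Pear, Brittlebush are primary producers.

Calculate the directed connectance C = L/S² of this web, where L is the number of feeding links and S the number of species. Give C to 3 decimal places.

The web has S = 7 species and L = 10 feeding links.
C = L / S² = 10 / 49 = 0.2041 ≈ 0.204.

C = 0.204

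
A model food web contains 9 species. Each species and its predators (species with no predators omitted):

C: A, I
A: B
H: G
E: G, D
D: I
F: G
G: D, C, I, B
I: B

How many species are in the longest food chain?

5 species

One longest chain: E → G → C → A → B.
It has 5 species and 4 links.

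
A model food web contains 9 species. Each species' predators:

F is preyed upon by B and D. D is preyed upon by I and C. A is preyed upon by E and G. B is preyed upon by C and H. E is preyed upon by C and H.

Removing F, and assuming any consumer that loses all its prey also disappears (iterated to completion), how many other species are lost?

Remove F.
Round 1: D (all prey gone), B (all prey gone) → extinct.
Round 2: I (all prey gone) → extinct.
No further losses. Total secondary extinctions: 3.

3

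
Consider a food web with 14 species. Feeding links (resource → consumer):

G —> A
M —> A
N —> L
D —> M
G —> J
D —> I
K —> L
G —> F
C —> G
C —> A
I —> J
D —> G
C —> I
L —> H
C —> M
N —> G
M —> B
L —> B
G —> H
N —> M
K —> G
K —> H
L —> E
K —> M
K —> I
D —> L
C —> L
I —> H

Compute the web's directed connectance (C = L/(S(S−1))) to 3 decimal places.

C = 0.154

The web has S = 14 species and L = 28 feeding links.
C = L / (S(S−1)) = 28 / 182 = 0.1538 ≈ 0.154.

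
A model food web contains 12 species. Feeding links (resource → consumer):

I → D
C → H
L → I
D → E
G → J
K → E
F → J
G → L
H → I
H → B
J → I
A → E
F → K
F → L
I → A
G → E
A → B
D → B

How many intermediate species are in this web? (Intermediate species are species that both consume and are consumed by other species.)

Intermediate species (has both prey and predators): L, H, J, K, I, D, A.
Count: 7.

7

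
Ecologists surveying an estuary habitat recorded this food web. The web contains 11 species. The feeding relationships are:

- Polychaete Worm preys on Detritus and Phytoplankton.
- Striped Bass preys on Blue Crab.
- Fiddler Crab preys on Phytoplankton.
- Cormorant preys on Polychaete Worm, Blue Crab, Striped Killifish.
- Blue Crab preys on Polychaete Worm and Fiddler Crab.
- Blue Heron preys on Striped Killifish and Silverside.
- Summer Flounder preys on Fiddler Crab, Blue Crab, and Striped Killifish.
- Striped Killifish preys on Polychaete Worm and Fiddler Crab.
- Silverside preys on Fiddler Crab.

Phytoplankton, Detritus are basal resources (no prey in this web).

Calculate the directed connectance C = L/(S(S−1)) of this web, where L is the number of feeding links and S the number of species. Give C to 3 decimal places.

The web has S = 11 species and L = 17 feeding links.
C = L / (S(S−1)) = 17 / 110 = 0.1545 ≈ 0.155.

C = 0.155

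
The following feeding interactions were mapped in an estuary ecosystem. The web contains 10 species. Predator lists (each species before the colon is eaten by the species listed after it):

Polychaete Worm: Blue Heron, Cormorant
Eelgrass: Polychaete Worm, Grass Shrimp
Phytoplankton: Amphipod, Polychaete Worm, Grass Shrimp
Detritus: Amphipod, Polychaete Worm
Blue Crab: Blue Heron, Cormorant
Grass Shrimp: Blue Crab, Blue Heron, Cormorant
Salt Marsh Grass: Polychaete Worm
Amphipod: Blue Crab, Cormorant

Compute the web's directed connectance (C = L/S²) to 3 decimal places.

C = 0.170

The web has S = 10 species and L = 17 feeding links.
C = L / S² = 17 / 100 = 0.1700 ≈ 0.170.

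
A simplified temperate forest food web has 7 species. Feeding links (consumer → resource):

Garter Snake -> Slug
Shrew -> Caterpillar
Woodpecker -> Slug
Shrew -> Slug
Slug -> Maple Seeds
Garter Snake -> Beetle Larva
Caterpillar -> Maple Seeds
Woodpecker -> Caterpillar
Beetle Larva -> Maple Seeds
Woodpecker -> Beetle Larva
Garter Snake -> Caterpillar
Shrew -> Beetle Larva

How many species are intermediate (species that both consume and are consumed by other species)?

Intermediate species (has both prey and predators): Beetle Larva, Caterpillar, Slug.
Count: 3.

3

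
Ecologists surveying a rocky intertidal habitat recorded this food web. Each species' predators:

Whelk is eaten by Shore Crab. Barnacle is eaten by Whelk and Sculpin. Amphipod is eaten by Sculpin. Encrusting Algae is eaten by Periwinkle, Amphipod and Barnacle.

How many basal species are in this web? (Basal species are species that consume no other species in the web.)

1

Basal species (no prey listed): Encrusting Algae.
Count: 1.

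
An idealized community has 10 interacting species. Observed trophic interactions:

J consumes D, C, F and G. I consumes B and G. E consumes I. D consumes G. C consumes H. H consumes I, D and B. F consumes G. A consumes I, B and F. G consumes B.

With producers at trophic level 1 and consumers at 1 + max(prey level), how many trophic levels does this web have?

Producers (level 1): B.
B → G → D → H → C → J gives J level 6.
No species has a prey at level 6, so no species reaches level 7.

6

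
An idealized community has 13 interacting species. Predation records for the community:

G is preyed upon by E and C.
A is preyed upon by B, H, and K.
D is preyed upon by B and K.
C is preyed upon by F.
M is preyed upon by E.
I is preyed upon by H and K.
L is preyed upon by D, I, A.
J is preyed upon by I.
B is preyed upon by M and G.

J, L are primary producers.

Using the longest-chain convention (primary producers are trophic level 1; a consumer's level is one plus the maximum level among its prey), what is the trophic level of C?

Trophic level 5

L is a producer → level 1.
A eats L → level 2.
B eats A (level 2); other prey at levels: D 2 → level 3.
G eats B → level 4.
C eats G → level 5.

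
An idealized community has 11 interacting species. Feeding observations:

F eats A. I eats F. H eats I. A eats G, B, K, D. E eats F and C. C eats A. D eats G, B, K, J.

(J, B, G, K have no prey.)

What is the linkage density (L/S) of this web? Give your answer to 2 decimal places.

There are L = 14 links among S = 11 species.
L/S = 14/11 = 1.2727 ≈ 1.27.

L/S = 1.27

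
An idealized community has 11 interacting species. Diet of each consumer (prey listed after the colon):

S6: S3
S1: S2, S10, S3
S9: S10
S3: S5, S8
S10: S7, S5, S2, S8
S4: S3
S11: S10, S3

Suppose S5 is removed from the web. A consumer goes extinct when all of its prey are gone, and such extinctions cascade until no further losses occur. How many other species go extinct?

Remove S5.
Every predator of it retains at least one other prey: S10 still has S7, S2, S8; S3 still has S8.
No consumer loses all prey, so no secondary extinctions occur.

0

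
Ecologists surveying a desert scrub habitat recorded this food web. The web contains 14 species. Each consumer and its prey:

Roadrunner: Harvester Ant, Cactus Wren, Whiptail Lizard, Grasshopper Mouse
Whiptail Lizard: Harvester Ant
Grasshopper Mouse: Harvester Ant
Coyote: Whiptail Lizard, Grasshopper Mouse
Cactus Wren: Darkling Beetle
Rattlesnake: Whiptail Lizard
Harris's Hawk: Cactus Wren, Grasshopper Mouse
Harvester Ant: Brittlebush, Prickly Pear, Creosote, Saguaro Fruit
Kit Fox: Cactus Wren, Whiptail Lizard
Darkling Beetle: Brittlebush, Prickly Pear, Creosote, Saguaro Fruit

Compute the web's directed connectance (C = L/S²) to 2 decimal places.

The web has S = 14 species and L = 22 feeding links.
C = L / S² = 22 / 196 = 0.1122 ≈ 0.11.

C = 0.11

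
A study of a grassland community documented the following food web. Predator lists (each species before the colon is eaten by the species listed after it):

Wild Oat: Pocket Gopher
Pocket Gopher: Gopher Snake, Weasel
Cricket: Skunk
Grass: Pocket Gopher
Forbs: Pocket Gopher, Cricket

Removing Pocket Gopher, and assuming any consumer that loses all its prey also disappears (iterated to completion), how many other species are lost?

Remove Pocket Gopher.
Round 1: Gopher Snake (all prey gone), Weasel (all prey gone) → extinct.
No further losses. Total secondary extinctions: 2.

2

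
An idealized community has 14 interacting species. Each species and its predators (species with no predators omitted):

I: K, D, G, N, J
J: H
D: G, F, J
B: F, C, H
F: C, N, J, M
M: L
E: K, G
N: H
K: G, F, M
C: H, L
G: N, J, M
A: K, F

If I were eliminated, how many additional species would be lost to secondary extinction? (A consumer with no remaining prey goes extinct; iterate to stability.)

Remove I.
Round 1: D (all prey gone) → extinct.
No further losses. Total secondary extinctions: 1.

1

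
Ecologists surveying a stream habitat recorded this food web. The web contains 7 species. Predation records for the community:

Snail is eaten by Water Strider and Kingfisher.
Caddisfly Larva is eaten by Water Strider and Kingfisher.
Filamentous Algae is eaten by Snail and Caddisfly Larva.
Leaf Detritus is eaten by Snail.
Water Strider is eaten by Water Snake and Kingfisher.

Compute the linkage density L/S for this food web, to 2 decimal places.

There are L = 9 links among S = 7 species.
L/S = 9/7 = 1.2857 ≈ 1.29.

L/S = 1.29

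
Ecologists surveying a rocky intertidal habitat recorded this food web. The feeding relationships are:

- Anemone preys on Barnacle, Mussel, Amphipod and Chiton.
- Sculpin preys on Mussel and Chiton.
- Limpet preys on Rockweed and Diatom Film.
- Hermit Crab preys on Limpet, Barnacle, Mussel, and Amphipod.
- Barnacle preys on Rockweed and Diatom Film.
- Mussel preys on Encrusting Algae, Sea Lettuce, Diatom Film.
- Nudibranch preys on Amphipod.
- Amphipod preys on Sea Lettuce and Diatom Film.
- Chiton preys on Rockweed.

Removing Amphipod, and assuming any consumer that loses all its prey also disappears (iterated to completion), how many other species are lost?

1

Remove Amphipod.
Round 1: Nudibranch (all prey gone) → extinct.
No further losses. Total secondary extinctions: 1.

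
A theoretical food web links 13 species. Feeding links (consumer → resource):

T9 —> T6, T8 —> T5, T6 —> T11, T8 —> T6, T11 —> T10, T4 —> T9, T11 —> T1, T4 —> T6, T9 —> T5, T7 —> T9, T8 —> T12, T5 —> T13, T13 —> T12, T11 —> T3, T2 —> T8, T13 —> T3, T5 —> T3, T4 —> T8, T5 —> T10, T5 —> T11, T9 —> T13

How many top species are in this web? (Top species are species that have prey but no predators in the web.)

3

Top species (has prey, but nothing eats it): T7, T4, T2.
Count: 3.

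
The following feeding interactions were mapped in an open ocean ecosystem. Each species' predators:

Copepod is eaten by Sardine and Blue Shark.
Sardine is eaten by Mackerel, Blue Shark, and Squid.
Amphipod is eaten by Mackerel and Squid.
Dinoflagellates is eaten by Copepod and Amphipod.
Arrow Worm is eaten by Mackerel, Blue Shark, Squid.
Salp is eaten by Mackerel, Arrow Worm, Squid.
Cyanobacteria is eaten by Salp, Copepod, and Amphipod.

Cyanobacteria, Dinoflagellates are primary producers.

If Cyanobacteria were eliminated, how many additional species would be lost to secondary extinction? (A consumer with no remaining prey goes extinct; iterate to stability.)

Remove Cyanobacteria.
Round 1: Salp (all prey gone) → extinct.
Round 2: Arrow Worm (all prey gone) → extinct.
No further losses. Total secondary extinctions: 2.

2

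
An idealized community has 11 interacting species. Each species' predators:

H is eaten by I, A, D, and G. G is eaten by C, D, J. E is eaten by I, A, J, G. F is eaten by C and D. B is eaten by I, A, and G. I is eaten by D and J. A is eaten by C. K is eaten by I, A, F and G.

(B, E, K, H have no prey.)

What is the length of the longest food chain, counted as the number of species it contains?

One longest chain: K → F → D.
It has 3 species and 2 links.

3 species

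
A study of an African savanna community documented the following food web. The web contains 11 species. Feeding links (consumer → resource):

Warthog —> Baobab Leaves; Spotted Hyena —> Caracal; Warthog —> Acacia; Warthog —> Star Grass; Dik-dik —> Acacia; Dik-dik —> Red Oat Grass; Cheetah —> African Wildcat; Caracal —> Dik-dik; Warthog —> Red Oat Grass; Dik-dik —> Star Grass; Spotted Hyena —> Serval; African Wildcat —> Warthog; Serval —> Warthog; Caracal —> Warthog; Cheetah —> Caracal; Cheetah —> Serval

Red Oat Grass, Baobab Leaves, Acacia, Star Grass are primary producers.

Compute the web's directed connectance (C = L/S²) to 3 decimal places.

The web has S = 11 species and L = 16 feeding links.
C = L / S² = 16 / 121 = 0.1322 ≈ 0.132.

C = 0.132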